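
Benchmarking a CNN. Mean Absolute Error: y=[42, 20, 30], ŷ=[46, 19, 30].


Absolute errors: |42-46|=4, |20-19|=1, |30-30|=0
Sum = 5
MAE = 5/3 = 5/3

5/3


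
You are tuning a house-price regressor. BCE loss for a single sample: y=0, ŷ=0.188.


BCE = -[y·ln(p) + (1-y)·ln(1-p)]
= -0 - 1·ln(1-0.188)
= -ln(0.812) = 0.2083

0.2083


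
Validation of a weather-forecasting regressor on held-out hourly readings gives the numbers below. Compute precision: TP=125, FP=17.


Precision = TP/(TP+FP)
= 125/(125+17)
= 125/142 = 88.03%

88.03%


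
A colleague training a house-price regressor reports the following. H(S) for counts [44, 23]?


Probabilities: [44/67, 23/67] ≈ [0.6567, 0.3433]
H = -((44/67)·log₂(44/67) + (23/67)·log₂(23/67))
  = 0.9279 bits

0.9279 bits


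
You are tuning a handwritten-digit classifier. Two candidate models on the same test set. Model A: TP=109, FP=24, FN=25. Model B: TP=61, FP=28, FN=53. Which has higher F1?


Model A: P=109/133=0.8195, R=109/134=0.8134, F1=2PR/(P+R)=2TP/(2TP+FP+FN)=218/267=0.8165
Model B: P=61/89=0.6854, R=61/114=0.5351, F1=2PR/(P+R)=2TP/(2TP+FP+FN)=122/203=0.601
0.8165 > 0.601 → Model A

Model A


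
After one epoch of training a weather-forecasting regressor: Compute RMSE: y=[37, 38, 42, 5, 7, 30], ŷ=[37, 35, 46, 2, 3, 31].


MSE = 51/6 = 8.5
RMSE = √(51/6) = 2.9155

2.9155


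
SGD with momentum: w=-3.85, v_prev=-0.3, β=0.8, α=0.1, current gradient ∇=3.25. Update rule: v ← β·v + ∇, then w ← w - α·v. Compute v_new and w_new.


v_new = 0.8·-0.3 + 3.25 = -0.24 + 3.25 = 3.01
w_new = -3.85 - 0.1·3.01 = -3.85 - 0.301 = -4.151

v_new=3.01, w_new=-4.151


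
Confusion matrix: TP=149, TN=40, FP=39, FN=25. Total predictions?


Total = TP + TN + FP + FN
= 149 + 40 + 39 + 25
= 253
(Predicted positive: 188, predicted negative: 65)

253


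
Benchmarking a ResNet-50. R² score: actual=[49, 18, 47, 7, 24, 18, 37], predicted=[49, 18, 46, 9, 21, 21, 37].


ȳ = 28.5714
SS_res = Σ(y-ŷ)² = 23
SS_tot = Σ(y-ȳ)² = 1537.71
R² = 1 - SS_res/SS_tot = 1 - 0.015 = 0.985

0.985


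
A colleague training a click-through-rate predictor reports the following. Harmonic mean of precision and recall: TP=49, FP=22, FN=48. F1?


Precision = 49/71 = 0.6901
Recall = 49/97 = 0.5052
F1 = 2·P·R/(P+R) = 2·TP/(2·TP+FP+FN) = 98/(98+22+48) = 98/168 = 0.5833

0.5833


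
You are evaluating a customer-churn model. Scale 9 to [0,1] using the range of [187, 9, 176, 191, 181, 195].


min=9, max=195
(9-9)/(195-9) = 0/186 = 0.0

0.0


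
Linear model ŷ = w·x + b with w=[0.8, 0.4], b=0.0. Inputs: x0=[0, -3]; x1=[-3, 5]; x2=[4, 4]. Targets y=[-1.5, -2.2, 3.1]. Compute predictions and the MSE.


ŷ0 = (0.8)·(0) + (0.4)·(-3) + 0.0 = -1.2
ŷ1 = (0.8)·(-3) + (0.4)·(5) + 0.0 = -0.4
ŷ2 = (0.8)·(4) + (0.4)·(4) + 0.0 = 4.8
errors² = [0.09, 3.24, 2.89]
MSE = 6.2200/3 = 2.0733

2.0733


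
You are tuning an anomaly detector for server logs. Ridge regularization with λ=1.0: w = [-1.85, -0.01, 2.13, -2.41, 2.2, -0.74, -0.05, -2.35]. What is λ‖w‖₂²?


‖w‖₂² = (-1.85)² + (-0.01)² + (2.13)² + (-2.41)² + (2.2)² + (-0.74)² + (-0.05)² + (-2.35)²
     = 3.4225 + 0.0001 + 4.5369 + 5.8081 + 4.84 + 0.5476 + 0.0025 + 5.5225
     = 24.6802
λ·‖w‖₂² = 1.0·24.6802 = 24.6802

24.6802


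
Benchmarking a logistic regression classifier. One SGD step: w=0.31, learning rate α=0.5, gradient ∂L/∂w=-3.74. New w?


w_new = w - α·∇
= 0.31 - 0.5·-3.74
= 0.31 + 1.87
= 2.18

2.18


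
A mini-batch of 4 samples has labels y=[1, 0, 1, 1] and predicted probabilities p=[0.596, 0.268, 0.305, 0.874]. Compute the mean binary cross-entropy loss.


L[0] = -ln(0.596) = 0.5175
L[1] = -ln(1-0.268) = -ln(0.732) = 0.312
L[2] = -ln(0.305) = 1.1874
L[3] = -ln(0.874) = 0.1347
mean = (0.5175 + 0.312 + 1.1874 + 0.1347)/4 = 0.5379

0.5379


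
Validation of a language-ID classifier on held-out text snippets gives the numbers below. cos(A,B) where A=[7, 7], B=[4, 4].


A·B = 7·4 + 7·4 = 56
‖A‖ = √98 = 9.8995, ‖B‖ = √32 = 5.6569
cos = 56/(√98·√32) = 56/√3136 = 1.0

1.0


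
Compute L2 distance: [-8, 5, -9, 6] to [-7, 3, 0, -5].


d = √((-8+ 7)² + (5-3)² + (-9-0)² + (6+ 5)²)
  = √(1 + 4 + 81 + 121)
  = √207 = 14.3875

14.3875


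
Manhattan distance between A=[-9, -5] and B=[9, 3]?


d = |-9-9| + |-5-3|
  = 18 + 8
  = 26

26


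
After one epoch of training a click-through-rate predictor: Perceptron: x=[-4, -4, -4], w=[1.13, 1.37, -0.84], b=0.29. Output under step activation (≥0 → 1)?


z = (-4)·(1.13) + (-4)·(1.37) + (-4)·(-0.84) + 0.29
  = -6.35
step(z) = 0 (z<0)

0


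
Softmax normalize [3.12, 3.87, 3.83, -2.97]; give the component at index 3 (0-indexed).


Exponentials: e^3.12=22.6464, e^3.87=47.9424, e^3.83=46.0625, e^-2.97=0.0513
Sum = 116.7026
Softmax = [0.1941, 0.4108, 0.3947, 0.0004]
p[3] = 0.0513/116.7026 = 0.0004

0.0004


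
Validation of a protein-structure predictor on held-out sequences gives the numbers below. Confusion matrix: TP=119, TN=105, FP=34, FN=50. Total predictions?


Total = TP + TN + FP + FN
= 119 + 105 + 34 + 50
= 308
(Predicted positive: 153, predicted negative: 155)

308


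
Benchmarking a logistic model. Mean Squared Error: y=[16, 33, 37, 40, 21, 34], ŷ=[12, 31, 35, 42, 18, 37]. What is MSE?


Squared errors: (16-12)²=16, (33-31)²=4, (37-35)²=4, (40-42)²=4, (21-18)²=9, (34-37)²=9
Sum = 46
MSE = 46/6 = 23/3

23/3


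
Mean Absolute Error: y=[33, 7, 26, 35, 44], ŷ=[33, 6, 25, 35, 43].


Absolute errors: |33-33|=0, |7-6|=1, |26-25|=1, |35-35|=0, |44-43|=1
Sum = 3
MAE = 3/5 = 3/5

3/5


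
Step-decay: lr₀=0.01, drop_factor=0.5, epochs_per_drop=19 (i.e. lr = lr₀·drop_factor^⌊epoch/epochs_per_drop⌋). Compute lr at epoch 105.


n_drops = ⌊105/19⌋ = 5
lr = 0.01·0.5^5 = 0.01·0.03125 = 0.0003125

0.0003125


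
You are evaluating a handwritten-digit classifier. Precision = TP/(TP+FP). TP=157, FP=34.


Precision = TP/(TP+FP)
= 157/(157+34)
= 157/191 = 82.2%

82.2%


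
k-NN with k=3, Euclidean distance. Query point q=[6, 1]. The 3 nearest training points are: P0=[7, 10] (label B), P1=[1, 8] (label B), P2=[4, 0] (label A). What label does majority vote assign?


d(q,P0) = 9.0554  (label B)
d(q,P1) = 8.6023  (label B)
d(q,P2) = 2.2361  (label A)
Votes: A=1, B=2
Majority → B

B


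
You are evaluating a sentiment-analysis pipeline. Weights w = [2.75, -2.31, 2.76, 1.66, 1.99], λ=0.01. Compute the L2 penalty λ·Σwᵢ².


‖w‖₂² = (2.75)² + (-2.31)² + (2.76)² + (1.66)² + (1.99)²
     = 7.5625 + 5.3361 + 7.6176 + 2.7556 + 3.9601
     = 27.2319
λ·‖w‖₂² = 0.01·27.2319 = 0.272319

0.272319


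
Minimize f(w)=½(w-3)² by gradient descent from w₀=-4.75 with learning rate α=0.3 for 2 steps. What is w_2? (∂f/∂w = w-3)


step 1: grad = -4.75-3 = -7.75; w = -4.75 - 0.3·(-7.75) = -2.425
step 2: grad = -2.425-3 = -5.425; w = -2.425 - 0.3·(-5.425) = -0.7975

-0.7975


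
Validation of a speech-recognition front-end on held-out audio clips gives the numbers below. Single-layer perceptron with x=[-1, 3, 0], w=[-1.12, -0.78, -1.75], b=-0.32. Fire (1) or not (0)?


z = (-1)·(-1.12) + (3)·(-0.78) + (0)·(-1.75) - 0.32
  = -1.54
step(z) = 0 (z<0)

0


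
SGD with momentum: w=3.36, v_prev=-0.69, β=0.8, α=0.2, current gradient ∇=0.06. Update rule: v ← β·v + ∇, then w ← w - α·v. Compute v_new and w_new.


v_new = 0.8·-0.69 + 0.06 = -0.552 + 0.06 = -0.492
w_new = 3.36 - 0.2·-0.492 = 3.36 + 0.0984 = 3.4584

v_new=-0.492, w_new=3.4584


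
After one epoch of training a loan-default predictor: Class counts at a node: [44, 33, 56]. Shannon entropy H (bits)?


Probabilities: [44/133, 33/133, 56/133] ≈ [0.3308, 0.2481, 0.4211]
H = -((44/133)·log₂(44/133) + (33/133)·log₂(33/133) + (56/133)·log₂(56/133))
  = 1.5523 bits

1.5523 bits


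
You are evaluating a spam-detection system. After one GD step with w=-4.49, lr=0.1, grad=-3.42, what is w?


w_new = w - α·∇
= -4.49 - 0.1·-3.42
= -4.49 + 0.342
= -4.148

-4.148


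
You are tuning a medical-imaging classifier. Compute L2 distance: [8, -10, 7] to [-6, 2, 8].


d = √((8+ 6)² + (-10-2)² + (7-8)²)
  = √(196 + 144 + 1)
  = √341 = 18.4662

18.4662


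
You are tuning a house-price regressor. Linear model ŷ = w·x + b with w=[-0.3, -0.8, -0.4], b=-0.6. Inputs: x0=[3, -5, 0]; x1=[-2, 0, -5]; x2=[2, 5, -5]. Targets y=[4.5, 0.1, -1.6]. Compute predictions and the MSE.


ŷ0 = (-0.3)·(3) + (-0.8)·(-5) + (-0.4)·(0) - 0.6 = 2.5
ŷ1 = (-0.3)·(-2) + (-0.8)·(0) + (-0.4)·(-5) - 0.6 = 2.0
ŷ2 = (-0.3)·(2) + (-0.8)·(5) + (-0.4)·(-5) - 0.6 = -3.2
errors² = [4.0, 3.61, 2.56]
MSE = 10.1700/3 = 3.39

3.39


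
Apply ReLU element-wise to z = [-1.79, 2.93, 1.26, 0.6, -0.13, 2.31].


ReLU(-1.79) = max(0, -1.79) = 0.0
ReLU(2.93) = max(0, 2.93) = 2.93
ReLU(1.26) = max(0, 1.26) = 1.26
ReLU(0.6) = max(0, 0.6) = 0.6
ReLU(-0.13) = max(0, -0.13) = 0.0
ReLU(2.31) = max(0, 2.31) = 2.31
result = [0.0, 2.93, 1.26, 0.6, 0.0, 2.31]

[0.0, 2.93, 1.26, 0.6, 0.0, 2.31]


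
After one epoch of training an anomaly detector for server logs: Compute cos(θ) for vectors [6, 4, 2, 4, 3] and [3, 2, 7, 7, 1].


A·B = 6·3 + 4·2 + 2·7 + 4·7 + 3·1 = 71
‖A‖ = √81 = 9, ‖B‖ = √112 = 10.583
cos = 71/(√81·√112) = 71/√9072 = 0.7454

0.7454


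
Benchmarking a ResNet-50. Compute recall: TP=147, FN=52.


Recall = TP/(TP+FN)
= 147/(147+52)
= 147/199 = 73.87%

73.87%


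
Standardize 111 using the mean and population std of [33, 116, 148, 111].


μ = 102, σ = 42.2907
z = (111 - 102)/42.2907 = 0.2128

0.2128


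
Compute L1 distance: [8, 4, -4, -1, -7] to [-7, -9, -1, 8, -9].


d = |8+ 7| + |4+ 9| + |-4+ 1| + |-1-8| + |-7+ 9|
  = 15 + 13 + 3 + 9 + 2
  = 42

42


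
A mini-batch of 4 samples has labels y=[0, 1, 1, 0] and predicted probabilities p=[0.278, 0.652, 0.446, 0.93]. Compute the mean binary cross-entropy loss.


L[0] = -ln(1-0.278) = -ln(0.722) = 0.3257
L[1] = -ln(0.652) = 0.4277
L[2] = -ln(0.446) = 0.8074
L[3] = -ln(1-0.93) = -ln(0.07) = 2.6593
mean = (0.3257 + 0.4277 + 0.8074 + 2.6593)/4 = 1.055

1.055


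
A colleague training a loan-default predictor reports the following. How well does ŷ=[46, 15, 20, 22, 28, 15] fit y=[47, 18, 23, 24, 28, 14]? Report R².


ȳ = 25.6667
SS_res = Σ(y-ŷ)² = 24
SS_tot = Σ(y-ȳ)² = 665.33
R² = 1 - SS_res/SS_tot = 1 - 0.0361 = 0.9639

0.9639


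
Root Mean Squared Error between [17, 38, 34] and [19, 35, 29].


MSE = 38/3 = 12.6667
RMSE = √(38/3) = 3.559

3.559


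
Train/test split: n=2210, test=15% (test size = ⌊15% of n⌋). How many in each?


Test = ⌊2210·15/100⌋ = 331
Train = 2210 - 331 = 1879

Train: 1879, Test: 331


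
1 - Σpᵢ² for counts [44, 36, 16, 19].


Probabilities: [44/115, 36/115, 16/115, 19/115] ≈ [0.3826, 0.313, 0.1391, 0.1652]
Σpᵢ² = (1936 + 1296 + 256 + 361)/115² = 3849/13225
Gini = 1 - Σpᵢ² = 1 - 3849/13225 = 0.709

0.709


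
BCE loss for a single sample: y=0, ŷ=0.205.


BCE = -[y·ln(p) + (1-y)·ln(1-p)]
= -0 - 1·ln(1-0.205)
= -ln(0.795) = 0.2294

0.2294


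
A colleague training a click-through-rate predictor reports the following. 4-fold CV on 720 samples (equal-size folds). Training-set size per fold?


Fold size = 720/4 = 180
Training per fold = 720 - 180 = 540

540


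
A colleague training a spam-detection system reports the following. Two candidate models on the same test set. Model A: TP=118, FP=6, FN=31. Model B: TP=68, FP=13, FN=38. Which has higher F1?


Model A: P=118/124=0.9516, R=118/149=0.7919, F1=2PR/(P+R)=2TP/(2TP+FP+FN)=236/273=0.8645
Model B: P=68/81=0.8395, R=68/106=0.6415, F1=2PR/(P+R)=2TP/(2TP+FP+FN)=136/187=0.7273
0.8645 > 0.7273 → Model A

Model A


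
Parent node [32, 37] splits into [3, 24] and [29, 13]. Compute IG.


Parent = [32, 37], H_parent = 0.9962
H_left = 0.5033 (n=27), H_right = 0.8926 (n=42)
H_children = (27/69)·0.5033 + (42/69)·0.8926 = 0.7403
IG = 0.9962 - 0.7403 = 0.2559

0.2559


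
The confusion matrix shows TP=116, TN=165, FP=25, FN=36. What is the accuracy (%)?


Accuracy = (TP+TN)/(TP+TN+FP+FN)
= (116+165)/(342)
= 281/342 = 82.16%

82.16%


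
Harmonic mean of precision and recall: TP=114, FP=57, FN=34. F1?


Precision = 114/171 = 0.6667
Recall = 114/148 = 0.7703
F1 = 2·P·R/(P+R) = 2·TP/(2·TP+FP+FN) = 228/(228+57+34) = 228/319 = 0.7147

0.7147


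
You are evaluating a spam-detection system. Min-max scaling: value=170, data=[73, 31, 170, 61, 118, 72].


min=31, max=170
(170-31)/(170-31) = 139/139 = 1.0

1.0


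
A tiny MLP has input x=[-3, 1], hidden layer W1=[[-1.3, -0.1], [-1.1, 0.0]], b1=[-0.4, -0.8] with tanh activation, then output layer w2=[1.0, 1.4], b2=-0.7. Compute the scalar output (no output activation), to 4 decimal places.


z1[0] = (-1.3)·(-3) + (-0.1)·(1) - 0.4 = 3.4
z1[1] = (-1.1)·(-3) + (0.0)·(1) - 0.8 = 2.5
h = tanh(z1) = [0.9978, 0.9866]
output = (1.0)·(0.9978) + (1.4)·(0.9866) - 0.7 = 1.679

1.679


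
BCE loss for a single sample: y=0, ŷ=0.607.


BCE = -[y·ln(p) + (1-y)·ln(1-p)]
= -0 - 1·ln(1-0.607)
= -ln(0.393) = 0.9339

0.9339


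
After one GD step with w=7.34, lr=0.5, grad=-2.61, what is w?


w_new = w - α·∇
= 7.34 - 0.5·-2.61
= 7.34 + 1.305
= 8.645

8.645


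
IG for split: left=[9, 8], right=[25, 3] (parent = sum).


Parent = [34, 11], H_parent = 0.8024
H_left = 0.9975 (n=17), H_right = 0.4912 (n=28)
H_children = (17/45)·0.9975 + (28/45)·0.4912 = 0.6825
IG = 0.8024 - 0.6825 = 0.1199

0.1199


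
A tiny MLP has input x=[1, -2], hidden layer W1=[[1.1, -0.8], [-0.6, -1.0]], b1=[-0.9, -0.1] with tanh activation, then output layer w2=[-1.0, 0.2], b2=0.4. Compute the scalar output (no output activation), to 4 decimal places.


z1[0] = (1.1)·(1) + (-0.8)·(-2) - 0.9 = 1.8
z1[1] = (-0.6)·(1) + (-1.0)·(-2) - 0.1 = 1.3
h = tanh(z1) = [0.9468, 0.8617]
output = (-1.0)·(0.9468) + (0.2)·(0.8617) + 0.4 = -0.3745

-0.3745


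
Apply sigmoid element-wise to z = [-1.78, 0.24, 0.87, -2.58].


σ(-1.78) = 1/(1+e^1.78) = 0.1443
σ(0.24) = 1/(1+e^-0.24) = 0.5597
σ(0.87) = 1/(1+e^-0.87) = 0.7047
σ(-2.58) = 1/(1+e^2.58) = 0.0704
result = [0.1443, 0.5597, 0.7047, 0.0704]

[0.1443, 0.5597, 0.7047, 0.0704]


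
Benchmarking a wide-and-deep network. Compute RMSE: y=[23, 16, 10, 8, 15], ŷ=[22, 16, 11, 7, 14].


MSE = 4/5 = 0.8
RMSE = √(4/5) = 0.8944

0.8944


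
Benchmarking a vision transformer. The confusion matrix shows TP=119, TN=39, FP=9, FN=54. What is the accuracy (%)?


Accuracy = (TP+TN)/(TP+TN+FP+FN)
= (119+39)/(221)
= 158/221 = 71.49%

71.49%


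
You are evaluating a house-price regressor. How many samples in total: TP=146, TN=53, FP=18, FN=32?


Total = TP + TN + FP + FN
= 146 + 53 + 18 + 32
= 249
(Predicted positive: 164, predicted negative: 85)

249


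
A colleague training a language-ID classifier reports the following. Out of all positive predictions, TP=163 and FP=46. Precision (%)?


Precision = TP/(TP+FP)
= 163/(163+46)
= 163/209 = 77.99%

77.99%


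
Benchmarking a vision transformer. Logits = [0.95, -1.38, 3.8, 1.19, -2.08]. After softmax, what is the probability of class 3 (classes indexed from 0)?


Exponentials: e^0.95=2.5857, e^-1.38=0.2516, e^3.8=44.7012, e^1.19=3.2871, e^-2.08=0.1249
Sum = 50.9505
Softmax = [0.0507, 0.0049, 0.8773, 0.0645, 0.0025]
p[3] = 3.2871/50.9505 = 0.0645

0.0645


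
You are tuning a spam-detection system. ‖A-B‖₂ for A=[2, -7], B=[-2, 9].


d = √((2+ 2)² + (-7-9)²)
  = √(16 + 256)
  = √272 = 16.4924

16.4924


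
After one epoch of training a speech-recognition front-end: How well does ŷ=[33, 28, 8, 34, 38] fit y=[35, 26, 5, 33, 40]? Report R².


ȳ = 27.8
SS_res = Σ(y-ŷ)² = 22
SS_tot = Σ(y-ȳ)² = 750.8
R² = 1 - SS_res/SS_tot = 1 - 0.0293 = 0.9707

0.9707


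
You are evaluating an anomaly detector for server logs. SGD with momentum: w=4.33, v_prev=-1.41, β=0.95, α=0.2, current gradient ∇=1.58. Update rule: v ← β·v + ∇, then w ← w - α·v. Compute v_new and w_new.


v_new = 0.95·-1.41 + 1.58 = -1.3395 + 1.58 = 0.2405
w_new = 4.33 - 0.2·0.2405 = 4.33 - 0.0481 = 4.2819

v_new=0.2405, w_new=4.2819


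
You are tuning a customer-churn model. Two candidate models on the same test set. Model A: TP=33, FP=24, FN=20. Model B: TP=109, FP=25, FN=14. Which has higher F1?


Model A: P=33/57=0.5789, R=33/53=0.6226, F1=2PR/(P+R)=2TP/(2TP+FP+FN)=66/110=0.6
Model B: P=109/134=0.8134, R=109/123=0.8862, F1=2PR/(P+R)=2TP/(2TP+FP+FN)=218/257=0.8482
0.6 < 0.8482 → Model B

Model B


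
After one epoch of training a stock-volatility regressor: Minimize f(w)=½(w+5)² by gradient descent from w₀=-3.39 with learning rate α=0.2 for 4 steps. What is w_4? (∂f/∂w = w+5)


step 1: grad = -3.39+5 = 1.61; w = -3.39 - 0.2·(1.61) = -3.712
step 2: grad = -3.712+5 = 1.288; w = -3.712 - 0.2·(1.288) = -3.9696
step 3: grad = -3.9696+5 = 1.0304; w = -3.9696 - 0.2·(1.0304) = -4.17568
step 4: grad = -4.17568+5 = 0.82432; w = -4.17568 - 0.2·(0.82432) = -4.340544

-4.340544


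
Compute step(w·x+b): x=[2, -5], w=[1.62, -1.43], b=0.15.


z = (2)·(1.62) + (-5)·(-1.43) + 0.15
  = 10.54
step(z) = 1 (z≥0)

1


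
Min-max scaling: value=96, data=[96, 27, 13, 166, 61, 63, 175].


min=13, max=175
(96-13)/(175-13) = 83/162 = 0.5123

0.5123


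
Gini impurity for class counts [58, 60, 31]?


Probabilities: [58/149, 60/149, 31/149] ≈ [0.3893, 0.4027, 0.2081]
Σpᵢ² = (3364 + 3600 + 961)/149² = 7925/22201
Gini = 1 - Σpᵢ² = 1 - 7925/22201 = 0.643

0.643


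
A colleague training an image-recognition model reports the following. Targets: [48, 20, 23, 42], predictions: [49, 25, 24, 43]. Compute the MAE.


Absolute errors: |48-49|=1, |20-25|=5, |23-24|=1, |42-43|=1
Sum = 8
MAE = 8/4 = 2

2


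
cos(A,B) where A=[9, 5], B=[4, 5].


A·B = 9·4 + 5·5 = 61
‖A‖ = √106 = 10.2956, ‖B‖ = √41 = 6.4031
cos = 61/(√106·√41) = 61/√4346 = 0.9253

0.9253


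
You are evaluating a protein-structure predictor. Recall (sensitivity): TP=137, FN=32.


Recall = TP/(TP+FN)
= 137/(137+32)
= 137/169 = 81.07%

81.07%


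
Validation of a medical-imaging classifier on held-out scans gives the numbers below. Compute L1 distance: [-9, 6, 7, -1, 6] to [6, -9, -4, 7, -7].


d = |-9-6| + |6+ 9| + |7+ 4| + |-1-7| + |6+ 7|
  = 15 + 15 + 11 + 8 + 13
  = 62

62


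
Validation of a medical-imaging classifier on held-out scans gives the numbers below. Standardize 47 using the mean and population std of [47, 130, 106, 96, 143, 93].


μ = 102.5, σ = 30.6091
z = (47 - 102.5)/30.6091 = -1.8132

-1.8132


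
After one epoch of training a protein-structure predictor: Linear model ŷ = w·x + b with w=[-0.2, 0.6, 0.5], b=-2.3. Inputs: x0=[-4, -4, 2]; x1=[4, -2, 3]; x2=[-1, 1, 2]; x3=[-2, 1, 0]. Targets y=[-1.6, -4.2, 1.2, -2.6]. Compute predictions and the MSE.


ŷ0 = (-0.2)·(-4) + (0.6)·(-4) + (0.5)·(2) - 2.3 = -2.9
ŷ1 = (-0.2)·(4) + (0.6)·(-2) + (0.5)·(3) - 2.3 = -2.8
ŷ2 = (-0.2)·(-1) + (0.6)·(1) + (0.5)·(2) - 2.3 = -0.5
ŷ3 = (-0.2)·(-2) + (0.6)·(1) + (0.5)·(0) - 2.3 = -1.3
errors² = [1.69, 1.96, 2.89, 1.69]
MSE = 8.2300/4 = 2.0575

2.0575


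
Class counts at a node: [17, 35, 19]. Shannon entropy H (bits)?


Probabilities: [17/71, 35/71, 19/71] ≈ [0.2394, 0.493, 0.2676]
H = -((17/71)·log₂(17/71) + (35/71)·log₂(35/71) + (19/71)·log₂(19/71))
  = 1.5058 bits

1.5058 bits


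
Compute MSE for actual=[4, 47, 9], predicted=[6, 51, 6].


Squared errors: (4-6)²=4, (47-51)²=16, (9-6)²=9
Sum = 29
MSE = 29/3 = 29/3

29/3


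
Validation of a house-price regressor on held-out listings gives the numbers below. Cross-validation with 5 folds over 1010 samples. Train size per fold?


Fold size = 1010/5 = 202
Training per fold = 1010 - 202 = 808

808


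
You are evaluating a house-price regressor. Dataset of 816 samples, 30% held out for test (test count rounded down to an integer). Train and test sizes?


Test = ⌊816·30/100⌋ = 244
Train = 816 - 244 = 572

Train: 572, Test: 244


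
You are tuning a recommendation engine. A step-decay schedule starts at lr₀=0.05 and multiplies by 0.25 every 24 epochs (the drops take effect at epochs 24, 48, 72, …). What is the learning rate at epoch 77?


n_drops = ⌊77/24⌋ = 3
lr = 0.05·0.25^3 = 0.05·0.015625 = 0.00078125

0.00078125


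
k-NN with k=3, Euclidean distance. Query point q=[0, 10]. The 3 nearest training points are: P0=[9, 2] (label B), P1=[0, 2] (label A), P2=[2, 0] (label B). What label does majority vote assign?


d(q,P0) = 12.0416  (label B)
d(q,P1) = 8.0  (label A)
d(q,P2) = 10.198  (label B)
Votes: A=1, B=2
Majority → B

B


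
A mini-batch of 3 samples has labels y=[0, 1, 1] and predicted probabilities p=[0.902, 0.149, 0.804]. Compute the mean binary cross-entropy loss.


L[0] = -ln(1-0.902) = -ln(0.098) = 2.3228
L[1] = -ln(0.149) = 1.9038
L[2] = -ln(0.804) = 0.2182
mean = (2.3228 + 1.9038 + 0.2182)/3 = 1.4816

1.4816


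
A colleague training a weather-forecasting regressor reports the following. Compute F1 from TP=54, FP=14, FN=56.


Precision = 54/68 = 0.7941
Recall = 54/110 = 0.4909
F1 = 2·P·R/(P+R) = 2·TP/(2·TP+FP+FN) = 108/(108+14+56) = 108/178 = 0.6067

0.6067


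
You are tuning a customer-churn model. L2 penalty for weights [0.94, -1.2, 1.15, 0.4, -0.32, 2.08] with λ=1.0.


‖w‖₂² = (0.94)² + (-1.2)² + (1.15)² + (0.4)² + (-0.32)² + (2.08)²
     = 0.8836 + 1.44 + 1.3225 + 0.16 + 0.1024 + 4.3264
     = 8.2349
λ·‖w‖₂² = 1.0·8.2349 = 8.2349

8.2349


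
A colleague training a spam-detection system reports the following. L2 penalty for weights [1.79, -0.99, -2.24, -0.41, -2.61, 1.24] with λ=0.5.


‖w‖₂² = (1.79)² + (-0.99)² + (-2.24)² + (-0.41)² + (-2.61)² + (1.24)²
     = 3.2041 + 0.9801 + 5.0176 + 0.1681 + 6.8121 + 1.5376
     = 17.7196
λ·‖w‖₂² = 0.5·17.7196 = 8.8598

8.8598


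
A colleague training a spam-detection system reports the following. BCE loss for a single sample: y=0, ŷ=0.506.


BCE = -[y·ln(p) + (1-y)·ln(1-p)]
= -0 - 1·ln(1-0.506)
= -ln(0.494) = 0.7052

0.7052


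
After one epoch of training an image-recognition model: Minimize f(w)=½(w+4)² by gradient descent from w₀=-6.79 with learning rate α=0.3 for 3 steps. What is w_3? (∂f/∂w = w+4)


step 1: grad = -6.79+4 = -2.79; w = -6.79 - 0.3·(-2.79) = -5.953
step 2: grad = -5.953+4 = -1.953; w = -5.953 - 0.3·(-1.953) = -5.3671
step 3: grad = -5.3671+4 = -1.3671; w = -5.3671 - 0.3·(-1.3671) = -4.95697

-4.95697


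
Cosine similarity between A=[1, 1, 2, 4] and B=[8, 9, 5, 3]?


A·B = 1·8 + 1·9 + 2·5 + 4·3 = 39
‖A‖ = √22 = 4.6904, ‖B‖ = √179 = 13.3791
cos = 39/(√22·√179) = 39/√3938 = 0.6215

0.6215


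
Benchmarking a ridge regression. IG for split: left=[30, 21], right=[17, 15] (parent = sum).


Parent = [47, 36], H_parent = 0.9873
H_left = 0.9774 (n=51), H_right = 0.9972 (n=32)
H_children = (51/83)·0.9774 + (32/83)·0.9972 = 0.985
IG = 0.9873 - 0.985 = 0.0023

0.0023


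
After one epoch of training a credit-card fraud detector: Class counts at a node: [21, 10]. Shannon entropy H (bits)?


Probabilities: [21/31, 10/31] ≈ [0.6774, 0.3226]
H = -((21/31)·log₂(21/31) + (10/31)·log₂(10/31))
  = 0.9072 bits

0.9072 bits


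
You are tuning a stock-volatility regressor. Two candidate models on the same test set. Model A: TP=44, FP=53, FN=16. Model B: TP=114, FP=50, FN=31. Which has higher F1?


Model A: P=44/97=0.4536, R=44/60=0.7333, F1=2PR/(P+R)=2TP/(2TP+FP+FN)=88/157=0.5605
Model B: P=114/164=0.6951, R=114/145=0.7862, F1=2PR/(P+R)=2TP/(2TP+FP+FN)=228/309=0.7379
0.5605 < 0.7379 → Model B

Model B


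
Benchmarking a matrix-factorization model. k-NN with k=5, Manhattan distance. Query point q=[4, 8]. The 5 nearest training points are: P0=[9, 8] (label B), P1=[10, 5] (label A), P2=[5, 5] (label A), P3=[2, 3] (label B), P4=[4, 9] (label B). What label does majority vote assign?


d(q,P0) = 5  (label B)
d(q,P1) = 9  (label A)
d(q,P2) = 4  (label A)
d(q,P3) = 7  (label B)
d(q,P4) = 1  (label B)
Votes: A=2, B=3
Majority → B

B


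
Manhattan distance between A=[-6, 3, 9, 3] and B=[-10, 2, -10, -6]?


d = |-6+ 10| + |3-2| + |9+ 10| + |3+ 6|
  = 4 + 1 + 19 + 9
  = 33

33


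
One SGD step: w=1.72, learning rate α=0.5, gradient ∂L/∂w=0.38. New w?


w_new = w - α·∇
= 1.72 - 0.5·0.38
= 1.72 - 0.19
= 1.53

1.53


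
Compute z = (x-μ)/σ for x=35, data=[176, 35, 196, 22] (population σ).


μ = 107.25, σ = 79.2003
z = (35 - 107.25)/79.2003 = -0.9122

-0.9122


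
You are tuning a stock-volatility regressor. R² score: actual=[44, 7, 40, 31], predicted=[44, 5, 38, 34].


ȳ = 30.5
SS_res = Σ(y-ŷ)² = 17
SS_tot = Σ(y-ȳ)² = 825
R² = 1 - SS_res/SS_tot = 1 - 0.0206 = 0.9794

0.9794


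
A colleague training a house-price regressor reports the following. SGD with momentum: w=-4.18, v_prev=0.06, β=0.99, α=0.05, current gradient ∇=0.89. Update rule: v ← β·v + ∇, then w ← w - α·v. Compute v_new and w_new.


v_new = 0.99·0.06 + 0.89 = 0.0594 + 0.89 = 0.9494
w_new = -4.18 - 0.05·0.9494 = -4.18 - 0.04747 = -4.22747

v_new=0.9494, w_new=-4.22747


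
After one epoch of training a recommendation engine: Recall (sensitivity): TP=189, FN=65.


Recall = TP/(TP+FN)
= 189/(189+65)
= 189/254 = 74.41%

74.41%


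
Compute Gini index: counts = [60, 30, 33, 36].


Probabilities: [60/159, 30/159, 33/159, 36/159] ≈ [0.3774, 0.1887, 0.2075, 0.2264]
Σpᵢ² = (3600 + 900 + 1089 + 1296)/159² = 6885/25281
Gini = 1 - Σpᵢ² = 1 - 6885/25281 = 0.7277

0.7277


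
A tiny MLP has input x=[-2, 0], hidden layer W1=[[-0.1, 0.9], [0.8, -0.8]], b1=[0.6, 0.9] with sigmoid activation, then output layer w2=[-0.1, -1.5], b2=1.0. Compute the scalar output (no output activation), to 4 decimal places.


z1[0] = (-0.1)·(-2) + (0.9)·(0) + 0.6 = 0.8
z1[1] = (0.8)·(-2) + (-0.8)·(0) + 0.9 = -0.7
h = sigmoid(z1) = [0.69, 0.3318]
output = (-0.1)·(0.69) + (-1.5)·(0.3318) + 1.0 = 0.4333

0.4333


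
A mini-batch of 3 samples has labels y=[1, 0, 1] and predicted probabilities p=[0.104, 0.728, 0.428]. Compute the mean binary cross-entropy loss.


L[0] = -ln(0.104) = 2.2634
L[1] = -ln(1-0.728) = -ln(0.272) = 1.302
L[2] = -ln(0.428) = 0.8486
mean = (2.2634 + 1.302 + 0.8486)/3 = 1.4713

1.4713


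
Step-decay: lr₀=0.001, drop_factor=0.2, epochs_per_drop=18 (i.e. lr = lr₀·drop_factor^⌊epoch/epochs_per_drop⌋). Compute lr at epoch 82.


n_drops = ⌊82/18⌋ = 4
lr = 0.001·0.2^4 = 0.001·0.0016 = 0.0000016

0.0000016


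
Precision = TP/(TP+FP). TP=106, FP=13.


Precision = TP/(TP+FP)
= 106/(106+13)
= 106/119 = 89.08%

89.08%


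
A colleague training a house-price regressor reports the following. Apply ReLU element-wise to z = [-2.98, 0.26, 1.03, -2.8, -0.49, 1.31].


ReLU(-2.98) = max(0, -2.98) = 0.0
ReLU(0.26) = max(0, 0.26) = 0.26
ReLU(1.03) = max(0, 1.03) = 1.03
ReLU(-2.8) = max(0, -2.8) = 0.0
ReLU(-0.49) = max(0, -0.49) = 0.0
ReLU(1.31) = max(0, 1.31) = 1.31
result = [0.0, 0.26, 1.03, 0.0, 0.0, 1.31]

[0.0, 0.26, 1.03, 0.0, 0.0, 1.31]


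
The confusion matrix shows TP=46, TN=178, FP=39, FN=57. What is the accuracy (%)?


Accuracy = (TP+TN)/(TP+TN+FP+FN)
= (46+178)/(320)
= 224/320 = 70.0%

70.0%


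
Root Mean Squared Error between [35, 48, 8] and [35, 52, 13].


MSE = 41/3 = 13.6667
RMSE = √(41/3) = 3.6968

3.6968


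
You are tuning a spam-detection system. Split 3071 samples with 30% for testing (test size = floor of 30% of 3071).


Test = ⌊3071·30/100⌋ = 921
Train = 3071 - 921 = 2150

Train: 2150, Test: 921


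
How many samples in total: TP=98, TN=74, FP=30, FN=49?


Total = TP + TN + FP + FN
= 98 + 74 + 30 + 49
= 251
(Predicted positive: 128, predicted negative: 123)

251


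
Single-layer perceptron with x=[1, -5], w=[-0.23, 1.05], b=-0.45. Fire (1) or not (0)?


z = (1)·(-0.23) + (-5)·(1.05) - 0.45
  = -5.93
step(z) = 0 (z<0)

0


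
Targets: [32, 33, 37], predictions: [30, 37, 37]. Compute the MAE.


Absolute errors: |32-30|=2, |33-37|=4, |37-37|=0
Sum = 6
MAE = 6/3 = 2

2


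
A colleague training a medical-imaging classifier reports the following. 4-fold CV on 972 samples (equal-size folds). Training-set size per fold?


Fold size = 972/4 = 243
Training per fold = 972 - 243 = 729

729


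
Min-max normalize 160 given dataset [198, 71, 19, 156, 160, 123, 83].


min=19, max=198
(160-19)/(198-19) = 141/179 = 0.7877

0.7877


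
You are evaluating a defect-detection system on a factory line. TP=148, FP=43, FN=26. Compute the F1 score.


Precision = 148/191 = 0.7749
Recall = 148/174 = 0.8506
F1 = 2·P·R/(P+R) = 2·TP/(2·TP+FP+FN) = 296/(296+43+26) = 296/365 = 0.811

0.811


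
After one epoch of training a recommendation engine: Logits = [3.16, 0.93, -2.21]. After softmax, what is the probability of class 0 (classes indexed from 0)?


Exponentials: e^3.16=23.5706, e^0.93=2.5345, e^-2.21=0.1097
Sum = 26.2148
Softmax = [0.8991, 0.0967, 0.0042]
p[0] = 23.5706/26.2148 = 0.8991

0.8991


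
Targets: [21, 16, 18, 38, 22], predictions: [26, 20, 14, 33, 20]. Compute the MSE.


Squared errors: (21-26)²=25, (16-20)²=16, (18-14)²=16, (38-33)²=25, (22-20)²=4
Sum = 86
MSE = 86/5 = 86/5

86/5


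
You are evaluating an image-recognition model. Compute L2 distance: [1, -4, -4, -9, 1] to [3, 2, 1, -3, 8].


d = √((1-3)² + (-4-2)² + (-4-1)² + (-9+ 3)² + (1-8)²)
  = √(4 + 36 + 25 + 36 + 49)
  = √150 = 12.2474

12.2474


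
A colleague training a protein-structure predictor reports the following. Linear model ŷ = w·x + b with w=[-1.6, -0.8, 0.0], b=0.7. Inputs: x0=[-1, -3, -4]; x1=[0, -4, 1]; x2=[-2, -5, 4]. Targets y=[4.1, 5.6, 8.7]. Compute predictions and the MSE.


ŷ0 = (-1.6)·(-1) + (-0.8)·(-3) + (0.0)·(-4) + 0.7 = 4.7
ŷ1 = (-1.6)·(0) + (-0.8)·(-4) + (0.0)·(1) + 0.7 = 3.9
ŷ2 = (-1.6)·(-2) + (-0.8)·(-5) + (0.0)·(4) + 0.7 = 7.9
errors² = [0.36, 2.89, 0.64]
MSE = 3.8900/3 = 1.2967

1.2967


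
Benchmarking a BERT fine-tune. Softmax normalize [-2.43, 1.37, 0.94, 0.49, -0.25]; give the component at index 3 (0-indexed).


Exponentials: e^-2.43=0.088, e^1.37=3.9354, e^0.94=2.56, e^0.49=1.6323, e^-0.25=0.7788
Sum = 8.9945
Softmax = [0.0098, 0.4375, 0.2846, 0.1815, 0.0866]
p[3] = 1.6323/8.9945 = 0.1815

0.1815


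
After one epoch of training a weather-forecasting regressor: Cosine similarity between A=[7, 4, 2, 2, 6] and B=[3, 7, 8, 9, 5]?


A·B = 7·3 + 4·7 + 2·8 + 2·9 + 6·5 = 113
‖A‖ = √109 = 10.4403, ‖B‖ = √228 = 15.0997
cos = 113/(√109·√228) = 113/√24852 = 0.7168

0.7168


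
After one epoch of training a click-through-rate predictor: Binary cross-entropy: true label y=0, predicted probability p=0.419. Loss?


BCE = -[y·ln(p) + (1-y)·ln(1-p)]
= -0 - 1·ln(1-0.419)
= -ln(0.581) = 0.543

0.543


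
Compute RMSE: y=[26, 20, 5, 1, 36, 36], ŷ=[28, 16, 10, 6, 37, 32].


MSE = 87/6 = 14.5
RMSE = √(87/6) = 3.8079

3.8079


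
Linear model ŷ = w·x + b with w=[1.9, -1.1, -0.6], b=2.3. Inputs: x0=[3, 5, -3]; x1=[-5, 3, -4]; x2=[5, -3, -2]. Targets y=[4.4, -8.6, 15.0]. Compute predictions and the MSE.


ŷ0 = (1.9)·(3) + (-1.1)·(5) + (-0.6)·(-3) + 2.3 = 4.3
ŷ1 = (1.9)·(-5) + (-1.1)·(3) + (-0.6)·(-4) + 2.3 = -8.1
ŷ2 = (1.9)·(5) + (-1.1)·(-3) + (-0.6)·(-2) + 2.3 = 16.3
errors² = [0.01, 0.25, 1.69]
MSE = 1.9500/3 = 0.65

0.65


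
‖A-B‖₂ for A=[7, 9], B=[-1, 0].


d = √((7+ 1)² + (9-0)²)
  = √(64 + 81)
  = √145 = 12.0416

12.0416


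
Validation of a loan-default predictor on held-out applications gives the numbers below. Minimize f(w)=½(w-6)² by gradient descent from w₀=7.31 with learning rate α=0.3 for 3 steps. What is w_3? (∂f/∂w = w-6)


step 1: grad = 7.31-6 = 1.31; w = 7.31 - 0.3·(1.31) = 6.917
step 2: grad = 6.917-6 = 0.917; w = 6.917 - 0.3·(0.917) = 6.6419
step 3: grad = 6.6419-6 = 0.6419; w = 6.6419 - 0.3·(0.6419) = 6.44933

6.44933


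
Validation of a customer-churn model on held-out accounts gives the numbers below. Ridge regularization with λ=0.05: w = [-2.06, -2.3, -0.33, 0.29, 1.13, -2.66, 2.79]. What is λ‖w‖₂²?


‖w‖₂² = (-2.06)² + (-2.3)² + (-0.33)² + (0.29)² + (1.13)² + (-2.66)² + (2.79)²
     = 4.2436 + 5.29 + 0.1089 + 0.0841 + 1.2769 + 7.0756 + 7.7841
     = 25.8632
λ·‖w‖₂² = 0.05·25.8632 = 1.29316

1.29316


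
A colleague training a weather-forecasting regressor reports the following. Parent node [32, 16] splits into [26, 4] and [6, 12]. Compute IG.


Parent = [32, 16], H_parent = 0.9183
H_left = 0.5665 (n=30), H_right = 0.9183 (n=18)
H_children = (30/48)·0.5665 + (18/48)·0.9183 = 0.6984
IG = 0.9183 - 0.6984 = 0.2199

0.2199


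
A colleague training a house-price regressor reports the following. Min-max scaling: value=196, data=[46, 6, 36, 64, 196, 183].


min=6, max=196
(196-6)/(196-6) = 190/190 = 1.0

1.0


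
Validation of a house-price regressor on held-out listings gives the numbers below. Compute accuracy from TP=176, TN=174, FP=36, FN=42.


Accuracy = (TP+TN)/(TP+TN+FP+FN)
= (176+174)/(428)
= 350/428 = 81.78%

81.78%


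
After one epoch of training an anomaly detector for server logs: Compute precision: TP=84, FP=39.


Precision = TP/(TP+FP)
= 84/(84+39)
= 84/123 = 68.29%

68.29%


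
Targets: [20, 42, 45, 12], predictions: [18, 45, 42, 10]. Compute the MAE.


Absolute errors: |20-18|=2, |42-45|=3, |45-42|=3, |12-10|=2
Sum = 10
MAE = 10/4 = 5/2

5/2


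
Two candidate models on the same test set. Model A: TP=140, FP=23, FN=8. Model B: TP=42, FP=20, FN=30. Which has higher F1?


Model A: P=140/163=0.8589, R=140/148=0.9459, F1=2PR/(P+R)=2TP/(2TP+FP+FN)=280/311=0.9003
Model B: P=42/62=0.6774, R=42/72=0.5833, F1=2PR/(P+R)=2TP/(2TP+FP+FN)=84/134=0.6269
0.9003 > 0.6269 → Model A

Model A


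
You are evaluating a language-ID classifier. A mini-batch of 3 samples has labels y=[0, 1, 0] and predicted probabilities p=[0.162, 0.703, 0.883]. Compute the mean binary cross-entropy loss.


L[0] = -ln(1-0.162) = -ln(0.838) = 0.1767
L[1] = -ln(0.703) = 0.3524
L[2] = -ln(1-0.883) = -ln(0.117) = 2.1456
mean = (0.1767 + 0.3524 + 2.1456)/3 = 0.8916

0.8916


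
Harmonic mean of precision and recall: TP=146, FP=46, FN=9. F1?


Precision = 146/192 = 0.7604
Recall = 146/155 = 0.9419
F1 = 2·P·R/(P+R) = 2·TP/(2·TP+FP+FN) = 292/(292+46+9) = 292/347 = 0.8415

0.8415


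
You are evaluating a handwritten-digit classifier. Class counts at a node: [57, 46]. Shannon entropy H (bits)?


Probabilities: [57/103, 46/103] ≈ [0.5534, 0.4466]
H = -((57/103)·log₂(57/103) + (46/103)·log₂(46/103))
  = 0.9918 bits

0.9918 bits


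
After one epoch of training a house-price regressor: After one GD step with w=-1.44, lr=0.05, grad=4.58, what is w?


w_new = w - α·∇
= -1.44 - 0.05·4.58
= -1.44 - 0.229
= -1.669

-1.669


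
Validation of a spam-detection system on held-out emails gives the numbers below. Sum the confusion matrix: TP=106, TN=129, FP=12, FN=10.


Total = TP + TN + FP + FN
= 106 + 129 + 12 + 10
= 257
(Predicted positive: 118, predicted negative: 139)

257


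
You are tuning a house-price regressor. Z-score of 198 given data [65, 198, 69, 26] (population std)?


μ = 89.5, σ = 64.8556
z = (198 - 89.5)/64.8556 = 1.6729

1.6729


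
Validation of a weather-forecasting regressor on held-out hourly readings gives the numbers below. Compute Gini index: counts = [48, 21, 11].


Probabilities: [48/80, 21/80, 11/80] ≈ [0.6, 0.2625, 0.1375]
Σpᵢ² = (2304 + 441 + 121)/80² = 2866/6400
Gini = 1 - Σpᵢ² = 1 - 2866/6400 = 0.5522

0.5522


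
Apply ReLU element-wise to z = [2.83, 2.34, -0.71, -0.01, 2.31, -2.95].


ReLU(2.83) = max(0, 2.83) = 2.83
ReLU(2.34) = max(0, 2.34) = 2.34
ReLU(-0.71) = max(0, -0.71) = 0.0
ReLU(-0.01) = max(0, -0.01) = 0.0
ReLU(2.31) = max(0, 2.31) = 2.31
ReLU(-2.95) = max(0, -2.95) = 0.0
result = [2.83, 2.34, 0.0, 0.0, 2.31, 0.0]

[2.83, 2.34, 0.0, 0.0, 2.31, 0.0]


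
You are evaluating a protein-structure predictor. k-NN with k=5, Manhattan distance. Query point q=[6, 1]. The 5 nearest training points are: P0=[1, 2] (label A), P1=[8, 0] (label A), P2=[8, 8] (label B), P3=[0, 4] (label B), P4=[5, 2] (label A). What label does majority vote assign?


d(q,P0) = 6  (label A)
d(q,P1) = 3  (label A)
d(q,P2) = 9  (label B)
d(q,P3) = 9  (label B)
d(q,P4) = 2  (label A)
Votes: A=3, B=2
Majority → A

A


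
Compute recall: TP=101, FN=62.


Recall = TP/(TP+FN)
= 101/(101+62)
= 101/163 = 61.96%

61.96%


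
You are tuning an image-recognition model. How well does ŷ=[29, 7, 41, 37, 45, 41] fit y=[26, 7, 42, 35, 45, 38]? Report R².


ȳ = 32.1667
SS_res = Σ(y-ŷ)² = 23
SS_tot = Σ(y-ȳ)² = 974.83
R² = 1 - SS_res/SS_tot = 1 - 0.0236 = 0.9764

0.9764


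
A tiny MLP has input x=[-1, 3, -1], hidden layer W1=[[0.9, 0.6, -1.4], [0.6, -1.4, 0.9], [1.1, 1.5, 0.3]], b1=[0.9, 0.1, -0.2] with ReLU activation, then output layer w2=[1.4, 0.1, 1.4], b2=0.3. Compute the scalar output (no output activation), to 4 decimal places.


z1[0] = (0.9)·(-1) + (0.6)·(3) + (-1.4)·(-1) + 0.9 = 3.2
z1[1] = (0.6)·(-1) + (-1.4)·(3) + (0.9)·(-1) + 0.1 = -5.6
z1[2] = (1.1)·(-1) + (1.5)·(3) + (0.3)·(-1) - 0.2 = 2.9
h = ReLU(z1) = [3.2, 0.0, 2.9]
output = (1.4)·(3.2) + (0.1)·(0.0) + (1.4)·(2.9) + 0.3 = 8.84

8.84


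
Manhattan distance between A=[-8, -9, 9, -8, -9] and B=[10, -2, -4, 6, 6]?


d = |-8-10| + |-9+ 2| + |9+ 4| + |-8-6| + |-9-6|
  = 18 + 7 + 13 + 14 + 15
  = 67

67


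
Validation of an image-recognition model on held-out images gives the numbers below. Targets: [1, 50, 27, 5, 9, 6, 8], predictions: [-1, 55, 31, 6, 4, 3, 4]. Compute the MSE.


Squared errors: (1+ 1)²=4, (50-55)²=25, (27-31)²=16, (5-6)²=1, (9-4)²=25, (6-3)²=9, (8-4)²=16
Sum = 96
MSE = 96/7 = 96/7

96/7


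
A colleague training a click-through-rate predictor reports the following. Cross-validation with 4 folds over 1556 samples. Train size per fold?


Fold size = 1556/4 = 389
Training per fold = 1556 - 389 = 1167

1167


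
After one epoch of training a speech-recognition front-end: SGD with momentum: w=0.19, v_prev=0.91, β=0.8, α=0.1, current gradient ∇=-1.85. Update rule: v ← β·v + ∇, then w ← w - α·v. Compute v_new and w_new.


v_new = 0.8·0.91 - 1.85 = 0.728 - 1.85 = -1.122
w_new = 0.19 - 0.1·-1.122 = 0.19 + 0.1122 = 0.3022

v_new=-1.122, w_new=0.3022


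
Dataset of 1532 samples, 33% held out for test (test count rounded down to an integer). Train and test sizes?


Test = ⌊1532·33/100⌋ = 505
Train = 1532 - 505 = 1027

Train: 1027, Test: 505


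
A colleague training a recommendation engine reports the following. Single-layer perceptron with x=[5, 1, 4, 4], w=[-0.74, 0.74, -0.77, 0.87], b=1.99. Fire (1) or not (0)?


z = (5)·(-0.74) + (1)·(0.74) + (4)·(-0.77) + (4)·(0.87) + 1.99
  = -0.57
step(z) = 0 (z<0)

0


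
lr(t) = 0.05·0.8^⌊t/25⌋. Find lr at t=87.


n_drops = ⌊87/25⌋ = 3
lr = 0.05·0.8^3 = 0.05·0.512 = 0.0256

0.0256


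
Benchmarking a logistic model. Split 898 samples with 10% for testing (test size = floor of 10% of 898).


Test = ⌊898·10/100⌋ = 89
Train = 898 - 89 = 809

Train: 809, Test: 89


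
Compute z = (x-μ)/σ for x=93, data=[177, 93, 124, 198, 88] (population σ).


μ = 136, σ = 44.3216
z = (93 - 136)/44.3216 = -0.9702

-0.9702
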